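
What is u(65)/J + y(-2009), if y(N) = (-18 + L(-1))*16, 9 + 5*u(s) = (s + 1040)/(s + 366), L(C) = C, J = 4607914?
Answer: -1509368311227/4965027335 ≈ -304.00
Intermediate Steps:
u(s) = -9/5 + (1040 + s)/(5*(366 + s)) (u(s) = -9/5 + ((s + 1040)/(s + 366))/5 = -9/5 + ((1040 + s)/(366 + s))/5 = -9/5 + (1040 + s)/(5*(366 + s)))
y(N) = -304 (y(N) = (-18 - 1)*16 = -19*16 = -304)
u(65)/J + y(-2009) = (2*(-1127 - 4*65)/(5*(366 + 65)))/4607914 - 304 = ((2/5)*(-1127 - 260)/431)*(1/4607914) - 304 = ((2/5)*(1/431)*(-1387))*(1/4607914) - 304 = -2774/2155*1/4607914 - 304 = -1387/4965027335 - 304 = -1509368311227/4965027335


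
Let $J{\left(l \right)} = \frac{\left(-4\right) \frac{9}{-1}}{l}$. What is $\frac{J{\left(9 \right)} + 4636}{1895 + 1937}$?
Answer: $\frac{580}{479} \approx 1.2109$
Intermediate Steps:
$J{\left(l \right)} = \frac{36}{l}$ ($J{\left(l \right)} = \frac{\left(-4\right) 9 \left(-1\right)}{l} = \frac{\left(-4\right) \left(-9\right)}{l} = \frac{36}{l}$)
$\frac{J{\left(9 \right)} + 4636}{1895 + 1937} = \frac{\frac{36}{9} + 4636}{1895 + 1937} = \frac{36 \cdot \frac{1}{9} + 4636}{3832} = \left(4 + 4636\right) \frac{1}{3832} = 4640 \cdot \frac{1}{3832} = \frac{580}{479}$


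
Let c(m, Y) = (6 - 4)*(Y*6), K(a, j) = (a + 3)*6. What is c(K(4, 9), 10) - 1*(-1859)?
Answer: 1979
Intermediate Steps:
K(a, j) = 18 + 6*a (K(a, j) = (3 + a)*6 = 18 + 6*a)
c(m, Y) = 12*Y (c(m, Y) = 2*(6*Y) = 12*Y)
c(K(4, 9), 10) - 1*(-1859) = 12*10 - 1*(-1859) = 120 + 1859 = 1979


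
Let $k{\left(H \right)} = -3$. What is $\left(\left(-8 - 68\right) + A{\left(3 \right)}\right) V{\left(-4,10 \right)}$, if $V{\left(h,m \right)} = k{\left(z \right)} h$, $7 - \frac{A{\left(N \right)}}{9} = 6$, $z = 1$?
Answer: $-804$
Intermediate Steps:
$A{\left(N \right)} = 9$ ($A{\left(N \right)} = 63 - 54 = 9$)
$V{\left(h,m \right)} = - 3 h$
$\left(\left(-8 - 68\right) + A{\left(3 \right)}\right) V{\left(-4,10 \right)} = \left(\left(-8 - 68\right) + 9\right) \left(\left(-3\right) \left(-4\right)\right) = \left(\left(-8 - 68\right) + 9\right) 12 = \left(-76 + 9\right) 12 = \left(-67\right) 12 = -804$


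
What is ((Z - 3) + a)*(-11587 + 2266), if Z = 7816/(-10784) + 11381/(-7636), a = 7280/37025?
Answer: 445692597824799/9527761730 ≈ 46778.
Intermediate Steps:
a = 1456/7405 (a = 7280*(1/37025) = 1456/7405 ≈ 0.19662)
Z = -2850245/1286666 (Z = 7816*(-1/10784) + 11381*(-1/7636) = -977/1348 - 11381/7636 = -2850245/1286666 ≈ -2.2152)
((Z - 3) + a)*(-11587 + 2266) = ((-2850245/1286666 - 3) + 1456/7405)*(-11587 + 2266) = (-6710243/1286666 + 1456/7405)*(-9321) = -47815963719/9527761730*(-9321) = 445692597824799/9527761730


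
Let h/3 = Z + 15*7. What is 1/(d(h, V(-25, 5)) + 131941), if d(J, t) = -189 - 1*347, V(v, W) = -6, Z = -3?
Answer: 1/131405 ≈ 7.6101e-6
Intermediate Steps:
h = 306 (h = 3*(-3 + 15*7) = 3*(-3 + 105) = 3*102 = 306)
d(J, t) = -536 (d(J, t) = -189 - 347 = -536)
1/(d(h, V(-25, 5)) + 131941) = 1/(-536 + 131941) = 1/131405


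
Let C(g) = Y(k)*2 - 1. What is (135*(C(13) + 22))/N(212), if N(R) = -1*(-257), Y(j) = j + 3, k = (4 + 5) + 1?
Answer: 6345/257 ≈ 24.689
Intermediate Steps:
k = 10 (k = 9 + 1 = 10)
Y(j) = 3 + j
C(g) = 25 (C(g) = (3 + 10)*2 - 1 = 13*2 - 1 = 26 - 1 = 25)
N(R) = 257
(135*(C(13) + 22))/N(212) = (135*(25 + 22))/257 = (135*47)*(1/257) = 6345*(1/257) = 6345/257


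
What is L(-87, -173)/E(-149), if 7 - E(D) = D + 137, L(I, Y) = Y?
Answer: -173/19 ≈ -9.1053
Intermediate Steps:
E(D) = -130 - D (E(D) = 7 - (D + 137) = 7 - (137 + D) = 7 + (-137 - D) = -130 - D)
L(-87, -173)/E(-149) = -173/(-130 - 1*(-149)) = -173/(-130 + 149) = -173/19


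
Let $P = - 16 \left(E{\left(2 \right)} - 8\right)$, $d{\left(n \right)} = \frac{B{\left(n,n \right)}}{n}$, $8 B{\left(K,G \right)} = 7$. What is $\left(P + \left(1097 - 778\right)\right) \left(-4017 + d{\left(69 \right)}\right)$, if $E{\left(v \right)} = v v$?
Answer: $- \frac{849255391}{552} \approx -1.5385 \cdot 10^{6}$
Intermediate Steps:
$E{\left(v \right)} = v^{2}$
$B{\left(K,G \right)} = \frac{7}{8}$ ($B{\left(K,G \right)} = \frac{1}{8} \cdot 7 = \frac{7}{8}$)
$d{\left(n \right)} = \frac{7}{8 n}$
$P = 64$ ($P = - 16 \left(2^{2} - 8\right) = - 16 \left(4 - 8\right) = \left(-16\right) \left(-4\right) = 64$)
$\left(P + \left(1097 - 778\right)\right) \left(-4017 + d{\left(69 \right)}\right) = \left(64 + \left(1097 - 778\right)\right) \left(-4017 + \frac{7}{8 \cdot 69}\right) = \left(64 + \left(1097 - 778\right)\right) \left(-4017 + \frac{7}{8} \cdot \frac{1}{69}\right) = \left(64 + 319\right) \left(-4017 + \frac{7}{552}\right) = 383 \left(- \frac{2217377}{552}\right) = - \frac{849255391}{552}$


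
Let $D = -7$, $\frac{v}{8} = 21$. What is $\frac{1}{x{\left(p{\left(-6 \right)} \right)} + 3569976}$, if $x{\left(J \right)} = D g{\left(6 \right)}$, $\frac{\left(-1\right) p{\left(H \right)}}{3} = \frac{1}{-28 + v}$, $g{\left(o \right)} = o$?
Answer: $\frac{1}{3569934} \approx 2.8012 \cdot 10^{-7}$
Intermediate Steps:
$v = 168$ ($v = 8 \cdot 21 = 168$)
$p{\left(H \right)} = - \frac{3}{140}$ ($p{\left(H \right)} = - \frac{3}{-28 + 168} = - \frac{3}{140}$)
$x{\left(J \right)} = -42$ ($x{\left(J \right)} = \left(-7\right) 6 = -42$)
$\frac{1}{x{\left(p{\left(-6 \right)} \right)} + 3569976} = \frac{1}{-42 + 3569976} = \frac{1}{3569934}$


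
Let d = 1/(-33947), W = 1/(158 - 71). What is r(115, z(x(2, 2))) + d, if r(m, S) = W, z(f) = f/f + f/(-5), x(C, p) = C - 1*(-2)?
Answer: 33860/2953389 ≈ 0.011465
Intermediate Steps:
x(C, p) = 2 + C (x(C, p) = C + 2 = 2 + C)
z(f) = 1 - f/5 (z(f) = 1 + f*(-⅕) = 1 - f/5)
W = 1/87 ≈ 0.011494
r(m, S) = 1/87
d = -1/33947 ≈ -2.9458e-5
r(115, z(x(2, 2))) + d = 1/87 - 1/33947 = 33860/2953389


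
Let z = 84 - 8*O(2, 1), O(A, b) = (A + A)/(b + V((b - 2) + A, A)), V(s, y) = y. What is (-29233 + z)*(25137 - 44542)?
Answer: 1697529995/3 ≈ 5.6584e+8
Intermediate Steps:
O(A, b) = 2*A/(A + b) (O(A, b) = (A + A)/(b + A) = (2*A)/(A + b) = 2*A/(A + b))
z = 220/3 (z = 84 - 16*2/(2 + 1) = 84 - 16*2/3 = 84 - 8*4/3 = 84 - 32/3 = 220/3 ≈ 73.333)
(-29233 + z)*(25137 - 44542) = (-29233 + 220/3)*(25137 - 44542) = -87479/3*(-19405) = 1697529995/3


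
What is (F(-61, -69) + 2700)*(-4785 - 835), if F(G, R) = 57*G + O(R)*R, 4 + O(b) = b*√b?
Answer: 2815620 - 26756820*I*√69 ≈ 2.8156e+6 - 2.2226e+8*I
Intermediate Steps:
O(b) = -4 + b^(3/2) (O(b) = -4 + b*√b = -4 + b^(3/2))
F(G, R) = 57*G + R*(-4 + R^(3/2)) (F(G, R) = 57*G + (-4 + R^(3/2))*R = 57*G + R*(-4 + R^(3/2)))
(F(-61, -69) + 2700)*(-4785 - 835) = ((57*(-61) - 69*(-4 + (-69)^(3/2))) + 2700)*(-4785 - 835) = ((-3477 - 69*(-4 - 69*I*√69)) + 2700)*(-5620) = ((-3477 + (276 + 4761*I*√69)) + 2700)*(-5620) = ((-3201 + 4761*I*√69) + 2700)*(-5620) = (-501 + 4761*I*√69)*(-5620) = 2815620 - 26756820*I*√69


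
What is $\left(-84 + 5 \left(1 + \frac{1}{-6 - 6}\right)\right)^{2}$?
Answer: $\frac{908209}{144} \approx 6307.0$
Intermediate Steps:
$\left(-84 + 5 \left(1 + \frac{1}{-6 - 6}\right)\right)^{2} = \left(-84 + 5 \left(1 + \frac{1}{-12}\right)\right)^{2} = \left(-84 + 5 \left(1 - \frac{1}{12}\right)\right)^{2} = \left(-84 + 5 \cdot \frac{11}{12}\right)^{2} = \left(-84 + \frac{55}{12}\right)^{2} = \left(- \frac{953}{12}\right)^{2} = \frac{908209}{144}$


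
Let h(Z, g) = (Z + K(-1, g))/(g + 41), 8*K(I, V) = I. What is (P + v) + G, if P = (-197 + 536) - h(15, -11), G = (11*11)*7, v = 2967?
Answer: 996601/240 ≈ 4152.5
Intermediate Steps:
K(I, V) = I/8
h(Z, g) = (-⅛ + Z)/(41 + g) (h(Z, g) = (Z + (⅛)*(-1))/(g + 41) = (Z - ⅛)/(41 + g) = (-⅛ + Z)/(41 + g))
G = 847 (G = 121*7 = 847)
P = 81241/240 (P = (-197 + 536) - (-⅛ + 15)/(41 - 11) = 339 - 119/(30*8) = 339 - 1*119/240 = 339 - 119/240 = 81241/240 ≈ 338.50)
(P + v) + G = (81241/240 + 2967) + 847 = 793321/240 + 847 = 996601/240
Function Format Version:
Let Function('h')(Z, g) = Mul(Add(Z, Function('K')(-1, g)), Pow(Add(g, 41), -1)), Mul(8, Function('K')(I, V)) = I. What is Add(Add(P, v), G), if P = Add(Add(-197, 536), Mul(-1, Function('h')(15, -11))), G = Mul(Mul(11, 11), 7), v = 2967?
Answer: Rational(996601, 240) ≈ 4152.5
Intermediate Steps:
Function('K')(I, V) = Mul(Rational(1, 8), I)
Function('h')(Z, g) = Mul(Pow(Add(41, g), -1), Add(Rational(-1, 8), Z)) (Function('h')(Z, g) = Mul(Add(Z, Mul(Rational(1, 8), -1)), Pow(Add(g, 41), -1)) = Mul(Add(Z, Rational(-1, 8)), Pow(Add(41, g), -1)) = Mul(Add(Rational(-1, 8), Z), Pow(Add(41, g), -1)) = Mul(Pow(Add(41, g), -1), Add(Rational(-1, 8), Z)))
G = 847 (G = Mul(121, 7) = 847)
P = Rational(81241, 240) (P = Add(Add(-197, 536), Mul(-1, Mul(Pow(Add(41, -11), -1), Add(Rational(-1, 8), 15)))) = Add(339, Mul(-1, Mul(Pow(30, -1), Rational(119, 8)))) = Add(339, Mul(-1, Mul(Rational(1, 30), Rational(119, 8)))) = Add(339, Mul(-1, Rational(119, 240))) = Add(339, Rational(-119, 240)) = Rational(81241, 240) ≈ 338.50)
Add(Add(P, v), G) = Add(Add(Rational(81241, 240), 2967), 847) = Add(Rational(793321, 240), 847) = Rational(996601, 240)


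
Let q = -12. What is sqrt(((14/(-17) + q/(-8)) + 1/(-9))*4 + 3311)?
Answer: sqrt(8617793)/51 ≈ 57.561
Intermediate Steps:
sqrt(((14/(-17) + q/(-8)) + 1/(-9))*4 + 3311) = sqrt(((14/(-17) - 12/(-8)) + 1/(-9))*4 + 3311) = sqrt(((14*(-1/17) - 12*(-1/8)) - 1/9)*4 + 3311) = sqrt(((-14/17 + 3/2) - 1/9)*4 + 3311) = sqrt((23/34 - 1/9)*4 + 3311) = sqrt((173/306)*4 + 3311) = sqrt(346/153 + 3311) = sqrt(506929/153) = sqrt(8617793)/51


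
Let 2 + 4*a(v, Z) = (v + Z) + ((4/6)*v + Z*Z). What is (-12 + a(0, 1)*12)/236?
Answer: -3/59 ≈ -0.050847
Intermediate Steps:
a(v, Z) = -½ + Z/4 + Z²/4 + 5*v/12 (a(v, Z) = -½ + ((v + Z) + ((4/6)*v + Z*Z))/4 = -½ + ((Z + v) + ((4*(⅙))*v + Z²))/4 = -½ + ((Z + v) + (2*v/3 + Z²))/4 = -½ + ((Z + v) + (Z² + 2*v/3))/4 = -½ + (Z + Z² + 5*v/3)/4 = -½ + (Z/4 + Z²/4 + 5*v/12) = -½ + Z/4 + Z²/4 + 5*v/12)
(-12 + a(0, 1)*12)/236 = (-12 + (-½ + (¼)*1 + (¼)*1² + (5/12)*0)*12)/236 = (-12 + (-½ + ¼ + (¼)*1 + 0)*12)*(1/236) = (-12 + (-½ + ¼ + ¼ + 0)*12)*(1/236) = (-12 + 0*12)*(1/236) = (-12 + 0)*(1/236) = -12*1/236 = -3/59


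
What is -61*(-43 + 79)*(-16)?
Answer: 35136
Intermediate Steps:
-61*(-43 + 79)*(-16) = -61*36*(-16) = -2196*(-16) = 35136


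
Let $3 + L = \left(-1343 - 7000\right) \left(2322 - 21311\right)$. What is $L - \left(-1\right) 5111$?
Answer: $158430335$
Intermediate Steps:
$L = 158425224$ ($L = -3 + \left(-1343 - 7000\right) \left(2322 - 21311\right) = -3 - -158425227 = -3 + 158425227 = 158425224$)
$L - \left(-1\right) 5111 = 158425224 - \left(-1\right) 5111 = 158425224 - -5111 = 158425224 + 5111 = 158430335$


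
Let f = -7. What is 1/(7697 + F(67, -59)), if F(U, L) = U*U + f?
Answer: 1/12179 ≈ 8.2109e-5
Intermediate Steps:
F(U, L) = -7 + U**2 (F(U, L) = U*U - 7 = U**2 - 7 = -7 + U**2)
1/(7697 + F(67, -59)) = 1/(7697 + (-7 + 67**2)) = 1/(7697 + (-7 + 4489)) = 1/(7697 + 4482) = 1/12179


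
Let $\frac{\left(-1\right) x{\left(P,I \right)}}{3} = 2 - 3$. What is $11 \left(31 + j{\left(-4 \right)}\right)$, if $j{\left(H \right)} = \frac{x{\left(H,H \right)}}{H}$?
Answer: $\frac{1331}{4} \approx 332.75$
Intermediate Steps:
$x{\left(P,I \right)} = 3$ ($x{\left(P,I \right)} = - 3 \left(2 - 3\right) = \left(-3\right) \left(-1\right) = 3$)
$j{\left(H \right)} = \frac{3}{H}$
$11 \left(31 + j{\left(-4 \right)}\right) = 11 \left(31 + \frac{3}{-4}\right) = 11 \left(31 + 3 \left(- \frac{1}{4}\right)\right) = 11 \left(31 - \frac{3}{4}\right) = 11 \cdot \frac{121}{4} = \frac{1331}{4}$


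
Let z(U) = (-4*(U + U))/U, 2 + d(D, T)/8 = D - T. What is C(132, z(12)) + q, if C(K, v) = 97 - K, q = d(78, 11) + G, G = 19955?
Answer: 20440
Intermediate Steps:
d(D, T) = -16 - 8*T + 8*D (d(D, T) = -16 + 8*(D - T) = -16 + (-8*T + 8*D) = -16 - 8*T + 8*D)
q = 20475 (q = (-16 - 8*11 + 8*78) + 19955 = (-16 - 88 + 624) + 19955 = 520 + 19955 = 20475)
z(U) = -8 (z(U) = (-8*U)/U = -8)
C(132, z(12)) + q = (97 - 1*132) + 20475 = (97 - 132) + 20475 = -35 + 20475 = 20440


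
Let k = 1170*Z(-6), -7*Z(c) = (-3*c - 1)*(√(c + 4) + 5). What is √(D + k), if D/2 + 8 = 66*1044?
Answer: √(6055658 - 139230*I*√2)/7 ≈ 351.59 - 5.7145*I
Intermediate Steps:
Z(c) = -(-1 - 3*c)*(5 + √(4 + c))/7 (Z(c) = -(-3*c - 1)*(√(c + 4) + 5)/7 = -(-1 - 3*c)*(√(4 + c) + 5)/7 = -(-1 - 3*c)*(5 + √(4 + c))/7)
D = 137792 (D = -16 + 2*(66*1044) = -16 + 2*68904 = -16 + 137808 = 137792)
k = -99450/7 - 19890*I*√2/7 (k = 1170*(5/7 + √(4 - 6)/7 + (15/7)*(-6) + (3/7)*(-6)*√(4 - 6)) = 1170*(5/7 + √(-2)/7 - 90/7 + (3/7)*(-6)*√(-2)) = 1170*(5/7 + (I*√2)/7 - 90/7 + (3/7)*(-6)*(I*√2)) = 1170*(5/7 + I*√2/7 - 90/7 - 18*I*√2/7) = 1170*(-85/7 - 17*I*√2/7) = -99450/7 - 19890*I*√2/7 ≈ -14207.0 - 4018.4*I)
√(D + k) = √(137792 + (-99450/7 - 19890*I*√2/7)) = √(865094/7 - 19890*I*√2/7)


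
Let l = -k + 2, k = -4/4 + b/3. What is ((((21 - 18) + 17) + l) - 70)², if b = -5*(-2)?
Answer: 22801/9 ≈ 2533.4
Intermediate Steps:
b = 10
k = 7/3 (k = -4/4 + 10/3 = -4*¼ + 10*(⅓) = -1 + 10/3 = 7/3 ≈ 2.3333)
l = -⅓ (l = -1*7/3 + 2 = -7/3 + 2 = -⅓ ≈ -0.33333)
((((21 - 18) + 17) + l) - 70)² = ((((21 - 18) + 17) - ⅓) - 70)² = (((3 + 17) - ⅓) - 70)² = ((20 - ⅓) - 70)² = (59/3 - 70)² = (-151/3)² = 22801/9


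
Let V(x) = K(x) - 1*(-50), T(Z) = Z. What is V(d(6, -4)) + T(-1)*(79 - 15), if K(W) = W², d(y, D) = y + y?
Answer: 130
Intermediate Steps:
d(y, D) = 2*y
V(x) = 50 + x² (V(x) = x² - 1*(-50) = x² + 50 = 50 + x²)
V(d(6, -4)) + T(-1)*(79 - 15) = (50 + (2*6)²) - (79 - 15) = (50 + 12²) - 1*64 = (50 + 144) - 64 = 194 - 64 = 130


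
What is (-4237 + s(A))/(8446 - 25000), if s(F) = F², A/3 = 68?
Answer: -37379/16554 ≈ -2.2580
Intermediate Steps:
A = 204 (A = 3*68 = 204)
(-4237 + s(A))/(8446 - 25000) = (-4237 + 204²)/(8446 - 25000) = (-4237 + 41616)/(-16554) = 37379*(-1/16554) = -37379/16554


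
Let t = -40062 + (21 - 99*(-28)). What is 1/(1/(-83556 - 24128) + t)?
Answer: -107684/4013274997 ≈ -2.6832e-5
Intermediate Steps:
t = -37269 (t = -40062 + (21 + 2772) = -40062 + 2793 = -37269)
1/(1/(-83556 - 24128) + t) = 1/(1/(-83556 - 24128) - 37269) = 1/(1/(-107684) - 37269) = 1/(-1/107684 - 37269) = 1/(-4013274997/107684) = -107684/4013274997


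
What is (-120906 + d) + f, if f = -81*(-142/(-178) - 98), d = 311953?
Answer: 17703914/89 ≈ 1.9892e+5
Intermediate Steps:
f = 700731/89 (f = -81*(-142*(-1/178) - 98) = -81*(71/89 - 98) = -81*(-8651/89) = 700731/89 ≈ 7873.4)
(-120906 + d) + f = (-120906 + 311953) + 700731/89 = 191047 + 700731/89 = 17703914/89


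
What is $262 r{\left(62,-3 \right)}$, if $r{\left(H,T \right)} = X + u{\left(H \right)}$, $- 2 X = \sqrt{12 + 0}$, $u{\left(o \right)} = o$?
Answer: $16244 - 262 \sqrt{3} \approx 15790.0$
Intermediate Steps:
$X = - \sqrt{3}$ ($X = - \frac{\sqrt{12 + 0}}{2} = - \frac{\sqrt{12}}{2} = - \frac{2 \sqrt{3}}{2} = - \sqrt{3} \approx -1.732$)
$r{\left(H,T \right)} = H - \sqrt{3}$ ($r{\left(H,T \right)} = - \sqrt{3} + H = H - \sqrt{3}$)
$262 r{\left(62,-3 \right)} = 262 \left(62 - \sqrt{3}\right) = 16244 - 262 \sqrt{3}$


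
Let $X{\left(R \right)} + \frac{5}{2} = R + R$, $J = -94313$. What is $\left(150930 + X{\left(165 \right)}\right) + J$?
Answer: $\frac{113889}{2} \approx 56945.0$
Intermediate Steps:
$X{\left(R \right)} = - \frac{5}{2} + 2 R$ ($X{\left(R \right)} = - \frac{5}{2} + \left(R + R\right) = - \frac{5}{2} + 2 R$)
$\left(150930 + X{\left(165 \right)}\right) + J = \left(150930 + \left(- \frac{5}{2} + 2 \cdot 165\right)\right) - 94313 = \left(150930 + \left(- \frac{5}{2} + 330\right)\right) - 94313 = \left(150930 + \frac{655}{2}\right) - 94313 = \frac{302515}{2} - 94313 = \frac{113889}{2}$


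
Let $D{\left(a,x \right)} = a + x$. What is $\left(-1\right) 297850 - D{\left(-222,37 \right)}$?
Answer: $-297665$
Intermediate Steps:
$\left(-1\right) 297850 - D{\left(-222,37 \right)} = \left(-1\right) 297850 - \left(-222 + 37\right) = -297850 - -185 = -297850 + 185 = -297665$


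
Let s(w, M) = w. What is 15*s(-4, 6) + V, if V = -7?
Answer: -67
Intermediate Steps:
15*s(-4, 6) + V = 15*(-4) - 7 = -60 - 7 = -67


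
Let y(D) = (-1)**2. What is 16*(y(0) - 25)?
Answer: -384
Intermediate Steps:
y(D) = 1
16*(y(0) - 25) = 16*(1 - 25) = 16*(-24) = -384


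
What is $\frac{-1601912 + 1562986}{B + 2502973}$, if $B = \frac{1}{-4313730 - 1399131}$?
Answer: $- \frac{111189413643}{7149568417876} \approx -0.015552$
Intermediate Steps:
$B = - \frac{1}{5712861}$ ($B = \frac{1}{-5712861} = - \frac{1}{5712861} \approx -1.7504 \cdot 10^{-7}$)
$\frac{-1601912 + 1562986}{B + 2502973} = \frac{-1601912 + 1562986}{- \frac{1}{5712861} + 2502973} = - \frac{38926}{\frac{14299136835752}{5712861}} = \left(-38926\right) \frac{5712861}{14299136835752} = - \frac{111189413643}{7149568417876}$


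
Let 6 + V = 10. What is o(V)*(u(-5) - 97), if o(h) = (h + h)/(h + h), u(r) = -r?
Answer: -92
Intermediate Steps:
V = 4 (V = -6 + 10 = 4)
o(h) = 1 (o(h) = (2*h)/((2*h)) = (2*h)*(1/(2*h)) = 1)
o(V)*(u(-5) - 97) = 1*(-1*(-5) - 97) = 1*(5 - 97) = 1*(-92) = -92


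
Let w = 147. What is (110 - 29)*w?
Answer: 11907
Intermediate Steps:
(110 - 29)*w = (110 - 29)*147 = 81*147 = 11907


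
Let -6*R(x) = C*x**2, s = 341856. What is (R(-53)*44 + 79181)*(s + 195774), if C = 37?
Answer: -367198243430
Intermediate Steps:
R(x) = -37*x**2/6
(R(-53)*44 + 79181)*(s + 195774) = (-37/6*(-53)**2*44 + 79181)*(341856 + 195774) = (-37/6*2809*44 + 79181)*537630 = (-103933/6*44 + 79181)*537630 = (-2286526/3 + 79181)*537630 = -2048983/3*537630 = -367198243430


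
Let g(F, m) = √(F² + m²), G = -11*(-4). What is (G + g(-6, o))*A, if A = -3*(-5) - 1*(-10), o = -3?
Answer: 1100 + 75*√5 ≈ 1267.7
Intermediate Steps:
G = 44
A = 25 (A = 15 + 10 = 25)
(G + g(-6, o))*A = (44 + √((-6)² + (-3)²))*25 = (44 + √(36 + 9))*25 = (44 + √45)*25 = (44 + 3*√5)*25 = 1100 + 75*√5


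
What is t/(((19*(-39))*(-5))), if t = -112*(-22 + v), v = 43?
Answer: -784/1235 ≈ -0.63482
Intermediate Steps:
t = -2352 (t = -112*(-22 + 43) = -112*21 = -2352)
t/(((19*(-39))*(-5))) = -2352/((19*(-39))*(-5)) = -2352/((-741*(-5))) = -2352/3705 = -2352*1/3705 = -784/1235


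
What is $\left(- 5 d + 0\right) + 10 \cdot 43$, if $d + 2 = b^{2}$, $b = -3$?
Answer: $395$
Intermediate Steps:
$d = 7$ ($d = -2 + \left(-3\right)^{2} = -2 + 9 = 7$)
$\left(- 5 d + 0\right) + 10 \cdot 43 = \left(\left(-5\right) 7 + 0\right) + 10 \cdot 43 = \left(-35 + 0\right) + 430 = -35 + 430 = 395$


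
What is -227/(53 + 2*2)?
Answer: -227/57 ≈ -3.9825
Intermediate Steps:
-227/(53 + 2*2) = -227/(53 + 4) = -227/57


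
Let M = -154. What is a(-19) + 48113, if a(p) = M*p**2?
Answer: -7481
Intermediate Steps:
a(p) = -154*p**2
a(-19) + 48113 = -154*(-19)**2 + 48113 = -154*361 + 48113 = -55594 + 48113 = -7481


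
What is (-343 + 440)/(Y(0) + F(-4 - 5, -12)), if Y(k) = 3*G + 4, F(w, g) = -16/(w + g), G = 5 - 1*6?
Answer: 2037/37 ≈ 55.054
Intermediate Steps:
G = -1 (G = 5 - 6 = -1)
F(w, g) = -16/(g + w)
Y(k) = 1 (Y(k) = 3*(-1) + 4 = -3 + 4 = 1)
(-343 + 440)/(Y(0) + F(-4 - 5, -12)) = (-343 + 440)/(1 - 16/(-12 + (-4 - 5))) = 97/(1 - 16/(-12 - 9)) = 97/(1 - 16/(-21)) = 97/(1 - 16*(-1/21)) = 97/(1 + 16/21) = 97/(37/21) = 97*(21/37) = 2037/37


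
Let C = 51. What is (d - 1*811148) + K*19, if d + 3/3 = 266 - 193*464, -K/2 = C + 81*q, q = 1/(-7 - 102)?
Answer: -98355579/109 ≈ -9.0235e+5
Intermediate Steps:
q = -1/109 (q = 1/(-109) = -1/109 ≈ -0.0091743)
K = -10956/109 (K = -2*(51 + 81*(-1/109)) = -2*(51 - 81/109) = -2*5478/109 = -10956/109 ≈ -100.51)
d = -89287 (d = -1 + (266 - 193*464) = -1 + (266 - 89552) = -1 - 89286 = -89287)
(d - 1*811148) + K*19 = (-89287 - 1*811148) - 10956/109*19 = (-89287 - 811148) - 208164/109 = -900435 - 208164/109 = -98355579/109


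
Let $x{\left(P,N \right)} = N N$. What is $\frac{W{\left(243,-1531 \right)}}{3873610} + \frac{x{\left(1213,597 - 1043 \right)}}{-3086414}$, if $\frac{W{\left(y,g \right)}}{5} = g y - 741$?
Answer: $- \frac{326159873447}{597778206727} \approx -0.54562$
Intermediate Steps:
$W{\left(y,g \right)} = -3705 + 5 g y$ ($W{\left(y,g \right)} = 5 \left(g y - 741\right) = 5 \left(-741 + g y\right) = -3705 + 5 g y$)
$x{\left(P,N \right)} = N^{2}$
$\frac{W{\left(243,-1531 \right)}}{3873610} + \frac{x{\left(1213,597 - 1043 \right)}}{-3086414} = \frac{-3705 + 5 \left(-1531\right) 243}{3873610} + \frac{\left(597 - 1043\right)^{2}}{-3086414} = \left(-3705 - 1860165\right) \frac{1}{3873610} + \left(597 - 1043\right)^{2} \left(- \frac{1}{3086414}\right) = \left(-1863870\right) \frac{1}{3873610} + \left(-446\right)^{2} \left(- \frac{1}{3086414}\right) = - \frac{186387}{387361} + 198916 \left(- \frac{1}{3086414}\right) = - \frac{186387}{387361} - \frac{99458}{1543207} = - \frac{326159873447}{597778206727}$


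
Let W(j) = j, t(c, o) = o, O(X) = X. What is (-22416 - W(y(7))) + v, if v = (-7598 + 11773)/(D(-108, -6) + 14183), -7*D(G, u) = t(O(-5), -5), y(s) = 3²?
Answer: -2226459325/99286 ≈ -22425.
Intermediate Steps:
y(s) = 9
D(G, u) = 5/7 (D(G, u) = -⅐*(-5) = 5/7)
v = 29225/99286 (v = (-7598 + 11773)/(5/7 + 14183) = 4175/(99286/7) = 4175*(7/99286) = 29225/99286 ≈ 0.29435)
(-22416 - W(y(7))) + v = (-22416 - 1*9) + 29225/99286 = (-22416 - 9) + 29225/99286 = -22425 + 29225/99286 = -2226459325/99286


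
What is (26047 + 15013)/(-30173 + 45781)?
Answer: 10265/3902 ≈ 2.6307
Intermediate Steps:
(26047 + 15013)/(-30173 + 45781) = 41060/15608 = 41060*(1/15608) = 10265/3902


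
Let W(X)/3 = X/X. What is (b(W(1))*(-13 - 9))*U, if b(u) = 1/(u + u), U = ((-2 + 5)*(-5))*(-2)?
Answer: -110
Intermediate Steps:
W(X) = 3 (W(X) = 3*(X/X) = 3*1 = 3)
U = 30 (U = (3*(-5))*(-2) = -15*(-2) = 30)
b(u) = 1/(2*u)
(b(W(1))*(-13 - 9))*U = (((1/2)/3)*(-13 - 9))*30 = (((1/2)*(1/3))*(-22))*30 = ((1/6)*(-22))*30 = -11/3*30 = -110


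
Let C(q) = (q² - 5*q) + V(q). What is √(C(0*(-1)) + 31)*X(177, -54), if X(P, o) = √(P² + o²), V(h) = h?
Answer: 3*√117955 ≈ 1030.3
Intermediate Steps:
C(q) = q² - 4*q (C(q) = (q² - 5*q) + q = q² - 4*q)
√(C(0*(-1)) + 31)*X(177, -54) = √((0*(-1))*(-4 + 0*(-1)) + 31)*√(177² + (-54)²) = √(0*(-4 + 0) + 31)*√(31329 + 2916) = √(0*(-4) + 31)*√34245 = √(0 + 31)*(3*√3805) = √31*(3*√3805) = 3*√117955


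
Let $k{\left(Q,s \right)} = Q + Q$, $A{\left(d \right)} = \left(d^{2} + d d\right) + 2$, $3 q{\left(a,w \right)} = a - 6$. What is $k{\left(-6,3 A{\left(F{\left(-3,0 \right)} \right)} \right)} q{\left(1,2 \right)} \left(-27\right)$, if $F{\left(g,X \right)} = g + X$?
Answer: $-540$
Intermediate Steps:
$F{\left(g,X \right)} = X + g$
$q{\left(a,w \right)} = -2 + \frac{a}{3}$ ($q{\left(a,w \right)} = \frac{a - 6}{3} = \frac{-6 + a}{3} = -2 + \frac{a}{3}$)
$A{\left(d \right)} = 2 + 2 d^{2}$ ($A{\left(d \right)} = \left(d^{2} + d^{2}\right) + 2 = 2 d^{2} + 2 = 2 + 2 d^{2}$)
$k{\left(Q,s \right)} = 2 Q$
$k{\left(-6,3 A{\left(F{\left(-3,0 \right)} \right)} \right)} q{\left(1,2 \right)} \left(-27\right) = 2 \left(-6\right) \left(-2 + \frac{1}{3} \cdot 1\right) \left(-27\right) = - 12 \left(-2 + \frac{1}{3}\right) \left(-27\right) = \left(-12\right) \left(- \frac{5}{3}\right) \left(-27\right) = 20 \left(-27\right) = -540$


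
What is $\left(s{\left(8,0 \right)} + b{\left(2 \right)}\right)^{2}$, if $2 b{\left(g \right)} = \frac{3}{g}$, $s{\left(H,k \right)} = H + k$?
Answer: $\frac{1225}{16} \approx 76.563$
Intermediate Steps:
$b{\left(g \right)} = \frac{3}{2 g}$ ($b{\left(g \right)} = \frac{3 \frac{1}{g}}{2} = \frac{3}{2 g}$)
$\left(s{\left(8,0 \right)} + b{\left(2 \right)}\right)^{2} = \left(\left(8 + 0\right) + \frac{3}{2 \cdot 2}\right)^{2} = \left(8 + \frac{3}{2} \cdot \frac{1}{2}\right)^{2} = \left(8 + \frac{3}{4}\right)^{2} = \left(\frac{35}{4}\right)^{2} = \frac{1225}{16}$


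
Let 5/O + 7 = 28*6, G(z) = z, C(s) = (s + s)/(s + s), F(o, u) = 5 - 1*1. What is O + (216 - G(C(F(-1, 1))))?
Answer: 34620/161 ≈ 215.03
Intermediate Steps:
F(o, u) = 4 (F(o, u) = 5 - 1 = 4)
C(s) = 1 (C(s) = (2*s)/((2*s)) = (2*s)*(1/(2*s)) = 1)
O = 5/161 (O = 5/(-7 + 28*6) = 5/(-7 + 168) = 5/161 ≈ 0.031056)
O + (216 - G(C(F(-1, 1)))) = 5/161 + (216 - 1*1) = 5/161 + (216 - 1) = 5/161 + 215 = 34620/161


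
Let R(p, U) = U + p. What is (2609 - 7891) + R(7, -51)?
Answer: -5326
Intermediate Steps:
(2609 - 7891) + R(7, -51) = (2609 - 7891) + (-51 + 7) = -5282 - 44 = -5326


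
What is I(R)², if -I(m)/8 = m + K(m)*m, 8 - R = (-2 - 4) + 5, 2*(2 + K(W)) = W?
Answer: 63504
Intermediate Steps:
K(W) = -2 + W/2
R = 9 (R = 8 - ((-2 - 4) + 5) = 8 - (-6 + 5) = 8 - 1*(-1) = 8 + 1 = 9)
I(m) = -8*m - 8*m*(-2 + m/2) (I(m) = -8*(m + (-2 + m/2)*m) = -8*(m + m*(-2 + m/2)) = -8*m - 8*m*(-2 + m/2))
I(R)² = (4*9*(2 - 1*9))² = (4*9*(2 - 9))² = (4*9*(-7))² = (-252)² = 63504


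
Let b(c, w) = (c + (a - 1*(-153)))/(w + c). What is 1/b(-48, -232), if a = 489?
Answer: -140/297 ≈ -0.47138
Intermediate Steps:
b(c, w) = (642 + c)/(c + w) (b(c, w) = (c + (489 - 1*(-153)))/(w + c) = (c + (489 + 153))/(c + w) = (c + 642)/(c + w) = (642 + c)/(c + w))
1/b(-48, -232) = 1/((642 - 48)/(-48 - 232)) = 1/(594/(-280)) = 1/(-1/280*594) = 1/(-297/140) = -140/297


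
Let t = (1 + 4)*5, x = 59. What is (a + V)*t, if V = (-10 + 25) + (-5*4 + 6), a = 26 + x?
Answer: 2150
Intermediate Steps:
a = 85 (a = 26 + 59 = 85)
t = 25 (t = 5*5 = 25)
V = 1 (V = 15 + (-20 + 6) = 15 - 14 = 1)
(a + V)*t = (85 + 1)*25 = 86*25 = 2150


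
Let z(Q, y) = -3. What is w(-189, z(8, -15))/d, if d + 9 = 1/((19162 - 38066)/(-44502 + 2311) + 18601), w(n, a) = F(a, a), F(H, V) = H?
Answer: 2354441085/7063281064 ≈ 0.33334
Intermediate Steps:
w(n, a) = a
d = -7063281064/784813695 (d = -9 + 1/((19162 - 38066)/(-44502 + 2311) + 18601) = -9 + 1/(-18904/(-42191) + 18601) = -9 + 1/(-18904*(-1/42191) + 18601) = -9 + 1/(18904/42191 + 18601) = -9 + 1/(784813695/42191) = -9 + 42191/784813695 = -7063281064/784813695 ≈ -8.9999)
w(-189, z(8, -15))/d = -3/(-7063281064/784813695) = -3*(-784813695/7063281064) = 2354441085/7063281064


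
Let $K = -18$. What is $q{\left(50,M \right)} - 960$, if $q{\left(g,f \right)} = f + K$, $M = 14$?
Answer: $-964$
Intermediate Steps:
$q{\left(g,f \right)} = -18 + f$ ($q{\left(g,f \right)} = f - 18 = -18 + f$)
$q{\left(50,M \right)} - 960 = \left(-18 + 14\right) - 960 = -4 - 960 = -964$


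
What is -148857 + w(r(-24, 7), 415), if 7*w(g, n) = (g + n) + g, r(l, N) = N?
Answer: -1041570/7 ≈ -1.4880e+5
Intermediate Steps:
w(g, n) = n/7 + 2*g/7 (w(g, n) = ((g + n) + g)/7 = (n + 2*g)/7 = n/7 + 2*g/7)
-148857 + w(r(-24, 7), 415) = -148857 + ((⅐)*415 + (2/7)*7) = -148857 + (415/7 + 2) = -148857 + 429/7 = -1041570/7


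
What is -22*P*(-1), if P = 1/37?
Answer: 22/37 ≈ 0.59459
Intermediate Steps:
P = 1/37 ≈ 0.027027
-22*P*(-1) = -22*1/37*(-1) = -22/37*(-1) = 22/37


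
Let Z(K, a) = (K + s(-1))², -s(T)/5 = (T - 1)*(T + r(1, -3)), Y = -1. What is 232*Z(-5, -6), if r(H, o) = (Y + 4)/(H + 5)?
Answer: 23200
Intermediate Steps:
r(H, o) = 3/(5 + H) (r(H, o) = (-1 + 4)/(H + 5) = 3/(5 + H))
s(T) = -5*(½ + T)*(-1 + T) (s(T) = -5*(T - 1)*(T + 3/(5 + 1)) = -5*(-1 + T)*(T + 3/6) = -5*(-1 + T)*(T + 3*(⅙)) = -5*(-1 + T)*(T + ½) = -5*(-1 + T)*(½ + T) = -5*(½ + T)*(-1 + T))
Z(K, a) = (-5 + K)² (Z(K, a) = (K + (5/2 - 5*(-1)² + (5/2)*(-1)))² = (K + (5/2 - 5*1 - 5/2))² = (K + (5/2 - 5 - 5/2))² = (K - 5)² = (-5 + K)²)
232*Z(-5, -6) = 232*(-5 - 5)² = 232*(-10)² = 232*100 = 23200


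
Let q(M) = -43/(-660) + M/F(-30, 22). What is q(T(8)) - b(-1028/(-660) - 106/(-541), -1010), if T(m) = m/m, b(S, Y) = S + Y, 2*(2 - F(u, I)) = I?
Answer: 215992849/214236 ≈ 1008.2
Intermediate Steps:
F(u, I) = 2 - I/2
T(m) = 1
q(M) = 43/660 - M/9 (q(M) = -43/(-660) + M/(2 - ½*22) = -43*(-1/660) + M/(2 - 11) = 43/660 + M/(-9) = 43/660 + M*(-⅑) = 43/660 - M/9)
q(T(8)) - b(-1028/(-660) - 106/(-541), -1010) = (43/660 - ⅑*1) - ((-1028/(-660) - 106/(-541)) - 1010) = (43/660 - ⅑) - ((-1028*(-1/660) - 106*(-1/541)) - 1010) = -91/1980 - ((257/165 + 106/541) - 1010) = -91/1980 - (156527/89265 - 1010) = -91/1980 - 1*(-90001123/89265) = -91/1980 + 90001123/89265 = 215992849/214236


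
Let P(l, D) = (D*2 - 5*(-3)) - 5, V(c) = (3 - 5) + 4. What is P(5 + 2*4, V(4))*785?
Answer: 10990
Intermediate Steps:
V(c) = 2 (V(c) = -2 + 4 = 2)
P(l, D) = 10 + 2*D (P(l, D) = (2*D + 15) - 5 = (15 + 2*D) - 5 = 10 + 2*D)
P(5 + 2*4, V(4))*785 = (10 + 2*2)*785 = (10 + 4)*785 = 14*785 = 10990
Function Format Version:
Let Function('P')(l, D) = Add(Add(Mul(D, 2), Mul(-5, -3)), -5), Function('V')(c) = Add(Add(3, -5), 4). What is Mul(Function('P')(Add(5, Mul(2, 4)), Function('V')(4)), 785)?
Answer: 10990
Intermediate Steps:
Function('V')(c) = 2 (Function('V')(c) = Add(-2, 4) = 2)
Function('P')(l, D) = Add(10, Mul(2, D)) (Function('P')(l, D) = Add(Add(Mul(2, D), 15), -5) = Add(Add(15, Mul(2, D)), -5) = Add(10, Mul(2, D)))
Mul(Function('P')(Add(5, Mul(2, 4)), Function('V')(4)), 785) = Mul(Add(10, Mul(2, 2)), 785) = Mul(Add(10, 4), 785) = Mul(14, 785) = 10990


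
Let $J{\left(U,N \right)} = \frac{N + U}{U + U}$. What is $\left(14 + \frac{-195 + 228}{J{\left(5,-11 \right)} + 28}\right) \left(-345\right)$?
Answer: $- \frac{718635}{137} \approx -5245.5$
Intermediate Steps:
$J{\left(U,N \right)} = \frac{N + U}{2 U}$
$\left(14 + \frac{-195 + 228}{J{\left(5,-11 \right)} + 28}\right) \left(-345\right) = \left(14 + \frac{-195 + 228}{\frac{-11 + 5}{2 \cdot 5} + 28}\right) \left(-345\right) = \left(14 + \frac{33}{\frac{1}{2} \cdot \frac{1}{5} \left(-6\right) + 28}\right) \left(-345\right) = \left(14 + \frac{33}{- \frac{3}{5} + 28}\right) \left(-345\right) = \left(14 + \frac{33}{\frac{137}{5}}\right) \left(-345\right) = \left(14 + 33 \cdot \frac{5}{137}\right) \left(-345\right) = \left(14 + \frac{165}{137}\right) \left(-345\right) = \frac{2083}{137} \left(-345\right) = - \frac{718635}{137}$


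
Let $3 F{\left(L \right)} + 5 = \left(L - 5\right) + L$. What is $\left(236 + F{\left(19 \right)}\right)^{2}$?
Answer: $\frac{541696}{9} \approx 60188.0$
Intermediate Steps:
$F{\left(L \right)} = - \frac{10}{3} + \frac{2 L}{3}$ ($F{\left(L \right)} = - \frac{5}{3} + \frac{\left(L - 5\right) + L}{3} = - \frac{5}{3} + \frac{\left(-5 + L\right) + L}{3} = - \frac{5}{3} + \frac{-5 + 2 L}{3} = - \frac{5}{3} + \left(- \frac{5}{3} + \frac{2 L}{3}\right) = - \frac{10}{3} + \frac{2 L}{3}$)
$\left(236 + F{\left(19 \right)}\right)^{2} = \left(236 + \left(- \frac{10}{3} + \frac{2}{3} \cdot 19\right)\right)^{2} = \left(236 + \left(- \frac{10}{3} + \frac{38}{3}\right)\right)^{2} = \left(236 + \frac{28}{3}\right)^{2} = \left(\frac{736}{3}\right)^{2} = \frac{541696}{9}$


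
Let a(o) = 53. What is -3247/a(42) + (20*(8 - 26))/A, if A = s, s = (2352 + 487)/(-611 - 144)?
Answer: 5187167/150467 ≈ 34.474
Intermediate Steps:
s = -2839/755 (s = 2839/(-755) = 2839*(-1/755) = -2839/755 ≈ -3.7603)
A = -2839/755 ≈ -3.7603
-3247/a(42) + (20*(8 - 26))/A = -3247/53 + (20*(8 - 26))/(-2839/755) = -3247*1/53 + (20*(-18))*(-755/2839) = -3247/53 - 360*(-755/2839) = -3247/53 + 271800/2839 = 5187167/150467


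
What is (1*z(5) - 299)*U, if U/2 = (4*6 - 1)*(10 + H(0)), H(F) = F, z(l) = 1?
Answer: -137080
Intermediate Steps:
U = 460 (U = 2*((4*6 - 1)*(10 + 0)) = 2*((24 - 1)*10) = 2*(23*10) = 2*230 = 460)
(1*z(5) - 299)*U = (1*1 - 299)*460 = (1 - 299)*460 = -298*460 = -137080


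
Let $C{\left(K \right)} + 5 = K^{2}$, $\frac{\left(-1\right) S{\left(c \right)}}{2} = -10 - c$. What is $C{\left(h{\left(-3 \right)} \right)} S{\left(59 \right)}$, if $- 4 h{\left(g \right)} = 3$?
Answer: $- \frac{4899}{8} \approx -612.38$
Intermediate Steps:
$h{\left(g \right)} = - \frac{3}{4}$ ($h{\left(g \right)} = \left(- \frac{1}{4}\right) 3 = - \frac{3}{4}$)
$S{\left(c \right)} = 20 + 2 c$ ($S{\left(c \right)} = - 2 \left(-10 - c\right) = 20 + 2 c$)
$C{\left(K \right)} = -5 + K^{2}$
$C{\left(h{\left(-3 \right)} \right)} S{\left(59 \right)} = \left(-5 + \left(- \frac{3}{4}\right)^{2}\right) \left(20 + 2 \cdot 59\right) = \left(-5 + \frac{9}{16}\right) \left(20 + 118\right) = \left(- \frac{71}{16}\right) 138 = - \frac{4899}{8}$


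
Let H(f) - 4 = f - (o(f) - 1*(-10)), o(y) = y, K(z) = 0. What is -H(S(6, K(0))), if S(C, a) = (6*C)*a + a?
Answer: 6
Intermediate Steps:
S(C, a) = a + 6*C*a (S(C, a) = 6*C*a + a = a + 6*C*a)
H(f) = -6 (H(f) = 4 + (f - (f - 1*(-10))) = 4 + (f - (f + 10)) = 4 + (f - (10 + f)) = 4 + (f + (-10 - f)) = 4 - 10 = -6)
-H(S(6, K(0))) = -1*(-6) = 6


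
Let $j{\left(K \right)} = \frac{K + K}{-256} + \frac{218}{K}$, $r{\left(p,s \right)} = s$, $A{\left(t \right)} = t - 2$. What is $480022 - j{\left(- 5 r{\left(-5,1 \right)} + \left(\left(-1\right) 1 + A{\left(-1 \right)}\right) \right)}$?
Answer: $\frac{553013167}{1152} \approx 4.8005 \cdot 10^{5}$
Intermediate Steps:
$A{\left(t \right)} = -2 + t$
$j{\left(K \right)} = \frac{218}{K} - \frac{K}{128}$ ($j{\left(K \right)} = 2 K \left(- \frac{1}{256}\right) + \frac{218}{K} = - \frac{K}{128} + \frac{218}{K} = \frac{218}{K} - \frac{K}{128}$)
$480022 - j{\left(- 5 r{\left(-5,1 \right)} + \left(\left(-1\right) 1 + A{\left(-1 \right)}\right) \right)} = 480022 - \left(\frac{218}{\left(-5\right) 1 - 4} - \frac{\left(-5\right) 1 - 4}{128}\right) = 480022 - \left(\frac{218}{-5 - 4} - \frac{-5 - 4}{128}\right) = 480022 - \left(\frac{218}{-9} - - \frac{9}{128}\right) = 480022 - \left(218 \left(- \frac{1}{9}\right) + \frac{9}{128}\right) = 480022 - \left(- \frac{218}{9} + \frac{9}{128}\right) = 480022 - - \frac{27823}{1152} = 480022 + \frac{27823}{1152} = \frac{553013167}{1152}$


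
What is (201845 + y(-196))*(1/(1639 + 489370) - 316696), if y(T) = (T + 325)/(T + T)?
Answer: -12303690147452424193/192475528 ≈ -6.3923e+10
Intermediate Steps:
y(T) = (325 + T)/(2*T) (y(T) = (325 + T)/((2*T)) = (325 + T)*(1/(2*T)) = (325 + T)/(2*T))
(201845 + y(-196))*(1/(1639 + 489370) - 316696) = (201845 + (½)*(325 - 196)/(-196))*(1/(1639 + 489370) - 316696) = (201845 + (½)*(-1/196)*129)*(1/491009 - 316696) = (201845 - 129/392)*(1/491009 - 316696) = (79123111/392)*(-155500586263/491009) = -12303690147452424193/192475528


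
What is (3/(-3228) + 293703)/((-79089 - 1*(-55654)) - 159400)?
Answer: -316024427/196730460 ≈ -1.6064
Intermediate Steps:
(3/(-3228) + 293703)/((-79089 - 1*(-55654)) - 159400) = (3*(-1/3228) + 293703)/((-79089 + 55654) - 159400) = (-1/1076 + 293703)/(-23435 - 159400) = (316024427/1076)/(-182835) = (316024427/1076)*(-1/182835) = -316024427/196730460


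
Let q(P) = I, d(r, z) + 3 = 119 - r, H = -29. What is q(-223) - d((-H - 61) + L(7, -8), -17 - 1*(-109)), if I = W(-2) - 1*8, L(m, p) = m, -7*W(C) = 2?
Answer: -1045/7 ≈ -149.29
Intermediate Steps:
W(C) = -2/7 (W(C) = -⅐*2 = -2/7)
d(r, z) = 116 - r (d(r, z) = -3 + (119 - r) = 116 - r)
I = -58/7 (I = -2/7 - 1*8 = -2/7 - 8 = -58/7 ≈ -8.2857)
q(P) = -58/7
q(-223) - d((-H - 61) + L(7, -8), -17 - 1*(-109)) = -58/7 - (116 - ((-1*(-29) - 61) + 7)) = -58/7 - (116 - ((29 - 61) + 7)) = -58/7 - (116 - (-32 + 7)) = -58/7 - (116 - 1*(-25)) = -58/7 - (116 + 25) = -58/7 - 1*141 = -58/7 - 141 = -1045/7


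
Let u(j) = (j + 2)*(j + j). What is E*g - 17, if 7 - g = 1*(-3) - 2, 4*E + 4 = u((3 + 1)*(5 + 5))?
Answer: 10051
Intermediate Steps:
u(j) = 2*j*(2 + j) (u(j) = (2 + j)*(2*j) = 2*j*(2 + j))
E = 839 (E = -1 + (2*((3 + 1)*(5 + 5))*(2 + (3 + 1)*(5 + 5)))/4 = -1 + (2*(4*10)*(2 + 4*10))/4 = -1 + (2*40*(2 + 40))/4 = -1 + (2*40*42)/4 = -1 + (¼)*3360 = -1 + 840 = 839)
g = 12 (g = 7 - (1*(-3) - 2) = 7 - (-3 - 2) = 7 - 1*(-5) = 7 + 5 = 12)
E*g - 17 = 839*12 - 17 = 10068 - 17 = 10051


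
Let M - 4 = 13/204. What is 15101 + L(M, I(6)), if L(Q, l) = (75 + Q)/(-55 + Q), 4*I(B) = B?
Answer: 156898362/10391 ≈ 15099.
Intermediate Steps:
I(B) = B/4
M = 829/204 (M = 4 + 13/204 = 829/204 ≈ 4.0637)
L(Q, l) = (75 + Q)/(-55 + Q)
15101 + L(M, I(6)) = 15101 + (75 + 829/204)/(-55 + 829/204) = 15101 + (16129/204)/(-10391/204) = 15101 - 204/10391*16129/204 = 15101 - 16129/10391 = 156898362/10391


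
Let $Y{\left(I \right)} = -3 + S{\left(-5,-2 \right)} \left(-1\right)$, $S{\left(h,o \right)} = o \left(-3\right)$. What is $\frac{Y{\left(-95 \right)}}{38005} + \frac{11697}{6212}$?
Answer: $\frac{444488577}{236087060} \approx 1.8827$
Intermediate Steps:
$S{\left(h,o \right)} = - 3 o$
$Y{\left(I \right)} = -9$ ($Y{\left(I \right)} = -3 + \left(-3\right) \left(-2\right) \left(-1\right) = -3 + 6 \left(-1\right) = -3 - 6 = -9$)
$\frac{Y{\left(-95 \right)}}{38005} + \frac{11697}{6212} = - \frac{9}{38005} + \frac{11697}{6212} = \frac{444488577}{236087060}$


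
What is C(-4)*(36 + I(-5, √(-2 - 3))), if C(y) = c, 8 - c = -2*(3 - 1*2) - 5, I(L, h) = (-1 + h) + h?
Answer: 525 + 30*I*√5 ≈ 525.0 + 67.082*I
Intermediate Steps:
I(L, h) = -1 + 2*h
c = 15 (c = 8 - (-2*(3 - 1*2) - 5) = 8 - (-2*(3 - 2) - 5) = 8 - (-2*1 - 5) = 8 - (-2 - 5) = 8 - 1*(-7) = 8 + 7 = 15)
C(y) = 15
C(-4)*(36 + I(-5, √(-2 - 3))) = 15*(36 + (-1 + 2*√(-2 - 3))) = 15*(36 + (-1 + 2*√(-5))) = 15*(36 + (-1 + 2*(I*√5))) = 15*(36 + (-1 + 2*I*√5)) = 15*(35 + 2*I*√5) = 525 + 30*I*√5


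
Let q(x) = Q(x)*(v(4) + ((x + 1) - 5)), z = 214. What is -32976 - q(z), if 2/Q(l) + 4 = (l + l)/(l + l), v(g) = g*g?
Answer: -98476/3 ≈ -32825.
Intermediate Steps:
v(g) = g**2
Q(l) = -2/3 (Q(l) = 2/(-4 + (l + l)/(l + l)) = 2/(-4 + (2*l)/((2*l))) = 2/(-4 + (2*l)*(1/(2*l))) = 2/(-4 + 1) = 2/(-3) = 2*(-1/3) = -2/3)
q(x) = -8 - 2*x/3 (q(x) = -2*(4**2 + ((x + 1) - 5))/3 = -2*(16 + ((1 + x) - 5))/3 = -2*(16 + (-4 + x))/3 = -2*(12 + x)/3 = -8 - 2*x/3)
-32976 - q(z) = -32976 - (-8 - 2/3*214) = -32976 - (-8 - 428/3) = -32976 - 1*(-452/3) = -32976 + 452/3 = -98476/3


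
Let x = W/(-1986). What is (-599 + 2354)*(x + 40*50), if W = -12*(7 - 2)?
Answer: 1161827550/331 ≈ 3.5101e+6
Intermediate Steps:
W = -60 (W = -12*5 = -60)
x = 10/331 (x = -60/(-1986) = -60*(-1/1986) = 10/331 ≈ 0.030211)
(-599 + 2354)*(x + 40*50) = (-599 + 2354)*(10/331 + 40*50) = 1755*(10/331 + 2000) = 1755*(662010/331) = 1161827550/331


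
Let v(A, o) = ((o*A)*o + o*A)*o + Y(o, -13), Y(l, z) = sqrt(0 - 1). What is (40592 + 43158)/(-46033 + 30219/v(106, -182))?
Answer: -31141427978166542066713475/17116816186265353412932813 + 50616825*I/17116816186265353412932813 ≈ -1.8193 + 2.9571e-18*I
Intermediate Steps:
Y(l, z) = I (Y(l, z) = sqrt(-1) = I)
v(A, o) = I + o*(A*o + A*o**2) (v(A, o) = ((o*A)*o + o*A)*o + I = ((A*o)*o + A*o)*o + I = (A*o**2 + A*o)*o + I = (A*o + A*o**2)*o + I = o*(A*o + A*o**2) + I = I + o*(A*o + A*o**2))
(40592 + 43158)/(-46033 + 30219/v(106, -182)) = (40592 + 43158)/(-46033 + 30219/(I + 106*(-182)**2 + 106*(-182)**3)) = 83750/(-46033 + 30219/(I + 106*33124 + 106*(-6028568))) = 83750/(-46033 + 30219/(I + 3511144 - 639028208)) = 83750/(-46033 + 30219/(-635517064 + I)) = 83750/(-46033 + 30219*((-635517064 - I)/403881938635180097)) = 83750/(-46033 + 30219*(-635517064 - I)/403881938635180097)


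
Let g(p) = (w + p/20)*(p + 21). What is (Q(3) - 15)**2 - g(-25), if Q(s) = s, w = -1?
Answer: 135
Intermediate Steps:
g(p) = (-1 + p/20)*(21 + p) (g(p) = (-1 + p/20)*(p + 21) = (-1 + p*(1/20))*(21 + p) = (-1 + p/20)*(21 + p))
(Q(3) - 15)**2 - g(-25) = (3 - 15)**2 - (-21 + (1/20)*(-25) + (1/20)*(-25)**2) = (-12)**2 - (-21 - 5/4 + (1/20)*625) = 144 - (-21 - 5/4 + 125/4) = 144 - 1*9 = 144 - 9 = 135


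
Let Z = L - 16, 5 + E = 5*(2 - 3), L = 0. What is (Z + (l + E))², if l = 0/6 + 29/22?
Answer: 294849/484 ≈ 609.19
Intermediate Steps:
E = -10 (E = -5 + 5*(2 - 3) = -5 + 5*(-1) = -5 - 5 = -10)
l = 29/22 (l = 0*(⅙) + 29*(1/22) = 0 + 29/22 = 29/22 ≈ 1.3182)
Z = -16 (Z = 0 - 16 = -16)
(Z + (l + E))² = (-16 + (29/22 - 10))² = (-16 - 191/22)² = (-543/22)² = 294849/484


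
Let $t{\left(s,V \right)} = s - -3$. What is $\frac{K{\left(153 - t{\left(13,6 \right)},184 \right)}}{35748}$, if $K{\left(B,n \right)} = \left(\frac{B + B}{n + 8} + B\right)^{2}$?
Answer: $\frac{176597521}{329453568} \approx 0.53603$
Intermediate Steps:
$t{\left(s,V \right)} = 3 + s$ ($t{\left(s,V \right)} = s + 3 = 3 + s$)
$K{\left(B,n \right)} = \left(B + \frac{2 B}{8 + n}\right)^{2}$ ($K{\left(B,n \right)} = \left(\frac{2 B}{8 + n} + B\right)^{2} = \left(B + \frac{2 B}{8 + n}\right)^{2}$)
$\frac{K{\left(153 - t{\left(13,6 \right)},184 \right)}}{35748} = \frac{\left(153 - \left(3 + 13\right)\right)^{2} \frac{1}{\left(8 + 184\right)^{2}} \left(10 + 184\right)^{2}}{35748} = \frac{\left(153 - 16\right)^{2} \cdot 194^{2}}{36864} \cdot \frac{1}{35748} = \left(153 - 16\right)^{2} \cdot \frac{1}{36864} \cdot 37636 \cdot \frac{1}{35748} = 137^{2} \cdot \frac{1}{36864} \cdot 37636 \cdot \frac{1}{35748} = 18769 \cdot \frac{1}{36864} \cdot 37636 \cdot \frac{1}{35748} = \frac{176597521}{9216} \cdot \frac{1}{35748} = \frac{176597521}{329453568}$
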